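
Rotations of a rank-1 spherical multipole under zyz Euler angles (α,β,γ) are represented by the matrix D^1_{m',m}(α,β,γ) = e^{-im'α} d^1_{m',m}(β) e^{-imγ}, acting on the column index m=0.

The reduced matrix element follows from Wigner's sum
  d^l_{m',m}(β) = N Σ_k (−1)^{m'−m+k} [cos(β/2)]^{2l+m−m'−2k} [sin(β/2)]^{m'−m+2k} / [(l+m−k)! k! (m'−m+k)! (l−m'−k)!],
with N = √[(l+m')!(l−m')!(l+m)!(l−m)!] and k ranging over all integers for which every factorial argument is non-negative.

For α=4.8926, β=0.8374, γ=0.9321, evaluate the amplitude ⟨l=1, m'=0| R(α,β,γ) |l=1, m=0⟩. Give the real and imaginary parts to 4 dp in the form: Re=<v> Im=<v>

Re=0.6694 Im=0.0000

D^1_{0,0}(4.8926,0.8374,0.9321) = e^{-i·0·4.8926}·d^1_{0,0}(0.8374)·e^{-i·0·0.9321}. Compute d first:
c=cos(0.8374/2)=0.913618, s=sin(0.8374/2)=0.406573; N=√[1·1·1·1]=1.000000
k∈{0,1} keeps every argument non-negative
  k=0: (−1)^0·1.0000/(1)·0.9136^2·0.4066^0 = +0.834698
  k=1: (−1)^1·1.0000/(1)·0.9136^0·0.4066^2 = -0.165302
d^1_{0,0}(0.8374) = +0.834698 -0.165302 = +0.669397
Attach z-rotation phases: D = e^{-i(0)(4.8926)}·(+0.669397)·e^{-i(0)(0.9321)} = +0.669397+0.000000i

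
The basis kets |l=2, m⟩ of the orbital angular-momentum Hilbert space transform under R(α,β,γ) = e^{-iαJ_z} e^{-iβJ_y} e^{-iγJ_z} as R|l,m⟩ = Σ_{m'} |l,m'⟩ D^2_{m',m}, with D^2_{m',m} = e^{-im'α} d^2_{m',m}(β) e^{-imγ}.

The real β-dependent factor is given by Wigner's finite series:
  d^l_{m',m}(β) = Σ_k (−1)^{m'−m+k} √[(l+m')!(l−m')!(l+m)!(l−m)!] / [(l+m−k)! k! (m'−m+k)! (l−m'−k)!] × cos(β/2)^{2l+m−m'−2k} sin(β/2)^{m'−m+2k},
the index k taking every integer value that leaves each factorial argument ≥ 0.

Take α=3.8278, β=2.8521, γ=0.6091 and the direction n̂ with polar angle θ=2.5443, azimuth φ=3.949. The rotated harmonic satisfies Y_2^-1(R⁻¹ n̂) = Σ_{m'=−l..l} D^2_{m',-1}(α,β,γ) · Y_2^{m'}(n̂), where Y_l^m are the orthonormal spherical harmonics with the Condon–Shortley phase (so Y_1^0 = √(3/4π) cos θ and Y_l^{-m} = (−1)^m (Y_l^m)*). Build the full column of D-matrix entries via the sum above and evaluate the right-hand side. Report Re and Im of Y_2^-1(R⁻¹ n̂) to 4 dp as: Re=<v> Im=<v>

Need the full column D^2_{m',-1} for m'=−2..2 at α=3.8278, β=2.8521, γ=0.6091.
cos(β/2)=0.144241, sin(β/2)=0.989543
d^2_{-2,-1}: single k=1 term ⇒ +0.005939;  D = -0.002371+0.005445i
d^2_{-1,-1}: k∈[0..1] ⇒ +0.000433 -0.061118 = -0.060685;  D = +0.016507+0.058397i
d^2_{0,-1}: k∈[0..1] ⇒ -0.007274 +0.342349 = +0.335075;  D = +0.274816+0.191706i
d^2_{1,-1}: k∈[0..1] ⇒ +0.061118 -0.958822 = -0.897704;  D = +0.895036-0.069151i
d^2_{2,-1}: single k=0 term ⇒ -0.279527;  D = -0.201972+0.193242i
Y_2^{m'}(θ=2.5443,φ=3.949) and Σ D·Y over m':
  (-0.0024+0.0054i)·(-0.0054-0.1221i)  (+0.0165+0.0584i)·(+0.2484-0.2596i)  (+0.2748+0.1917i)·(+0.3315+0.0000i)  (+0.8950-0.0692i)·(-0.2484-0.2596i)  (-0.2020+0.1932i)·(-0.0054+0.1221i)
Y_2^-1(R⁻¹ n̂) = -0.151723-0.166803i

Re=-0.1517 Im=-0.1668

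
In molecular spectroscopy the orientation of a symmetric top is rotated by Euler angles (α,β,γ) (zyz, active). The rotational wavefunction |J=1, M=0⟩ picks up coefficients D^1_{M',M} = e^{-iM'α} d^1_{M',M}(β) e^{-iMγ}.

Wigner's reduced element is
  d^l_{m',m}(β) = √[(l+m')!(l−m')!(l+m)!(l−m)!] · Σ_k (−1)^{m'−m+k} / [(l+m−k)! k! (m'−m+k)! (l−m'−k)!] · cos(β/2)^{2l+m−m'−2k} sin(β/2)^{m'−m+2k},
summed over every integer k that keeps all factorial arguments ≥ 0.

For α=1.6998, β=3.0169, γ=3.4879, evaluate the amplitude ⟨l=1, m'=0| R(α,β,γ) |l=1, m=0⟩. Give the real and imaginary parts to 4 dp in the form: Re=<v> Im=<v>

D^1_{0,0}(1.6998,3.0169,3.4879) = e^{-i·0·1.6998}·d^1_{0,0}(3.0169)·e^{-i·0·3.4879}. Compute d first:
With c≡cos(β/2)=0.062306 and s≡sin(β/2)=0.998057, N=[1·1·1·1]^{1/2}=1.000000
k: max(0,(0)−(0))=0 … min(1+(0),1−(0))=1
  k=0: (−1)^0·1.0000/(1)·0.0623^2·0.9981^0 = +0.003882
  k=1: (−1)^1·1.0000/(1)·0.0623^0·0.9981^2 = -0.996118
d^1_{0,0}(3.0169) = +0.003882 -0.996118 = -0.992236
Attach z-rotation phases: D = e^{-i(0)(1.6998)}·(-0.992236)·e^{-i(0)(3.4879)} = -0.992236+0.000000i

Re=-0.9922 Im=0.0000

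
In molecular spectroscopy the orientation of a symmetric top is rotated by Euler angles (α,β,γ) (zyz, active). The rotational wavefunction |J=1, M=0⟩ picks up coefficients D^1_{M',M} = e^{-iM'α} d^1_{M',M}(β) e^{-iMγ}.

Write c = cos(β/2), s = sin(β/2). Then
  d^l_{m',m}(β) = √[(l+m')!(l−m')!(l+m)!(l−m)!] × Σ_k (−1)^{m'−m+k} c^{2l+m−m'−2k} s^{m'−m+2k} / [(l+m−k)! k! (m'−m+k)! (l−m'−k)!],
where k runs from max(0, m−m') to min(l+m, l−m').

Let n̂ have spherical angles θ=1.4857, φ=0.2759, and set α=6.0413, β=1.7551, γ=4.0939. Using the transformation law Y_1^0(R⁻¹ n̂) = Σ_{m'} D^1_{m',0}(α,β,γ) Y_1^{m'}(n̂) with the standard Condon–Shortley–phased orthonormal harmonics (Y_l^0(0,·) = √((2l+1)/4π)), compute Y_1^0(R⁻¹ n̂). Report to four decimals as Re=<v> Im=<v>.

Re=0.4082 Im=0.0000

Need the full column D^1_{m',0} for m'=−1..1 at α=6.0413, β=1.7551, γ=4.0939.
cos(β/2)=0.639038, sin(β/2)=0.769176
d^1_{-1,0}: single k=1 term ⇒ +0.695131;  D = +0.674895-0.166507i
d^1_{0,0}: k∈[0..1] ⇒ +0.408369 -0.591631 = -0.183262;  D = -0.183262+0.000000i
d^1_{1,0}: single k=0 term ⇒ -0.695131;  D = -0.674895-0.166507i
Y_1^{m'}(θ=1.4857,φ=0.2759) and Σ D·Y over m':
  (+0.6749-0.1665i)·(+0.3312-0.0938i)  (-0.1833+0.0000i)·(+0.0415+0.0000i)  (-0.6749-0.1665i)·(-0.3312-0.0938i)
Y_1^0(R⁻¹ n̂) = +0.408244+0.000000i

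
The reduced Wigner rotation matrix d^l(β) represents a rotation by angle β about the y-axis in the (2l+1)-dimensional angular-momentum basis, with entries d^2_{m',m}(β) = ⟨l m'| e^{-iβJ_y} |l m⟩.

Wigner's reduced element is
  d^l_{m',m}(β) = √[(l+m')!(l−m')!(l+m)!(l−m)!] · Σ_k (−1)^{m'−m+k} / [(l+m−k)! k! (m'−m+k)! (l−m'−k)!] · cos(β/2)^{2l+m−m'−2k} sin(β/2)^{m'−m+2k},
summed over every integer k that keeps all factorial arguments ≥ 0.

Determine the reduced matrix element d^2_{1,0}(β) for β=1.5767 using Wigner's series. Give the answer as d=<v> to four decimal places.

d=0.0072

d^2_{1,0}(β=1.5767) via Wigner's sum:
c=cos(1.5767/2)=0.705016, s=sin(1.5767/2)=0.709191; N=√[6·1·2·2]=4.898979
k: max(0,(0)−(1))=0 … min(2+(0),2−(1))=1
  k=0: (−1)^1·4.8990/(2)·0.7050^3·0.7092^1 = -0.608747
  k=1: (−1)^2·4.8990/(2)·0.7050^1·0.7092^3 = +0.615977
d^2_{1,0}(1.5767) = -0.608747 +0.615977 = +0.007230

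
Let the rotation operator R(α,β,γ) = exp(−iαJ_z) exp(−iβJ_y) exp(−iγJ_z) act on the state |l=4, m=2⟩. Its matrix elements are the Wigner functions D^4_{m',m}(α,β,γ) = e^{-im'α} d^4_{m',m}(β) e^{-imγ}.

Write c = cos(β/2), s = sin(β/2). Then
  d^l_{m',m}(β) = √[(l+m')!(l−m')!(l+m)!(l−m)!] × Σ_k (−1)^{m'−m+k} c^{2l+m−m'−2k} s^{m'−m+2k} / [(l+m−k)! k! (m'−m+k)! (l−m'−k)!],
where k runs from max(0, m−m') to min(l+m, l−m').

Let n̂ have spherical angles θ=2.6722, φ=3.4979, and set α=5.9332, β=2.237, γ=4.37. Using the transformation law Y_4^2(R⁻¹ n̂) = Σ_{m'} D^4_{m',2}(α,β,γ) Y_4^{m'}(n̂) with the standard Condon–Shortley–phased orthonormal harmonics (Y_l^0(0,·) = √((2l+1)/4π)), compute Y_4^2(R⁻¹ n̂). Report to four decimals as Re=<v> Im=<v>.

Need the full column D^4_{m',2} for m'=−4..4 at α=5.9332, β=2.237, γ=4.37.
cos(β/2)=0.437032, sin(β/2)=0.899446
d^4_{-4,2}: single k=6 term ⇒ +0.535126;  D = -0.404013+0.350904i
d^4_{-3,2}: k∈[5..6] ⇒ +0.551570 -0.778758 = -0.227188;  D = +0.212208-0.081133i
d^4_{-2,2}: k∈[4..6] ⇒ +0.358133 -1.213552 +0.428352 = -0.427067;  D = +0.427017-0.006488i
d^4_{-1,2}: k∈[3..5] ⇒ +0.164062 -1.042369 +0.883029 = +0.004721;  D = -0.004459-0.001551i
d^4_{0,2}: k∈[2..4] ⇒ +0.053475 -0.604009 +0.959397 = +0.408863;  D = -0.316688-0.258606i
d^4_{1,2}: k∈[1..3] ⇒ +0.011620 -0.246092 +0.694913 = +0.460440;  D = -0.235160-0.395860i
d^4_{2,2}: k∈[0..2] ⇒ +0.001331 -0.067641 +0.358133 = +0.291823;  D = -0.053980-0.286787i
d^4_{3,2}: k∈[0..1] ⇒ -0.010248 +0.130220 = +0.119972;  D = +0.019580-0.118363i
d^4_{4,2}: single k=0 term ⇒ +0.029827;  D = +0.014663-0.025974i
Y_4^{m'}(θ=2.6722,φ=3.4979) and Σ D·Y over m':
  (-0.4040+0.3509i)·(+0.0027-0.0183i)  (+0.2122-0.0811i)·(+0.0497-0.0906i)  (+0.4270-0.0065i)·(+0.2366-0.2044i)  (-0.0045-0.0016i)·(+0.4593-0.1709i)  (-0.3167-0.2586i)·(+0.1355+0.0000i)  (-0.2352-0.3959i)·(-0.4593-0.1709i)  (-0.0540-0.2868i)·(+0.2366+0.2044i)  (+0.0196-0.1184i)·(-0.0497-0.0906i)  (+0.0147-0.0260i)·(+0.0027+0.0183i)
Y_4^2(R⁻¹ n̂) = +0.138030+0.008718i

Re=0.1380 Im=0.0087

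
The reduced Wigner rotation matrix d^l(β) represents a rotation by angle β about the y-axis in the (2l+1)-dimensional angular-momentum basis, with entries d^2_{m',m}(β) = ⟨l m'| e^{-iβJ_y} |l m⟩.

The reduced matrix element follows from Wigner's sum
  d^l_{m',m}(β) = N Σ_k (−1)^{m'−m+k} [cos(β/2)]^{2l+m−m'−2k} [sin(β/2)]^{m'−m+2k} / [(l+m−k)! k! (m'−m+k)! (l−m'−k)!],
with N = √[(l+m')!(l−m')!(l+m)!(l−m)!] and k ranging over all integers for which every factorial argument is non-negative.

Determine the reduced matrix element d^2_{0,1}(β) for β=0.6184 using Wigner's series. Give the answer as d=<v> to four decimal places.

d^2_{0,1}(β=0.6184) via Wigner's sum:
With c≡cos(β/2)=0.952577 and s≡sin(β/2)=0.304297, N=[2·2·6·1]^{1/2}=4.898979
k: max(0,(1)−(0))=1 … min(2+(1),2−(0))=2
  k=1: (−1)^0·4.8990/(2)·0.9526^3·0.3043^1 = +0.644278
  k=2: (−1)^1·4.8990/(2)·0.9526^1·0.3043^3 = -0.065746
d^2_{0,1}(0.6184) = +0.644278 -0.065746 = +0.578533

d=0.5785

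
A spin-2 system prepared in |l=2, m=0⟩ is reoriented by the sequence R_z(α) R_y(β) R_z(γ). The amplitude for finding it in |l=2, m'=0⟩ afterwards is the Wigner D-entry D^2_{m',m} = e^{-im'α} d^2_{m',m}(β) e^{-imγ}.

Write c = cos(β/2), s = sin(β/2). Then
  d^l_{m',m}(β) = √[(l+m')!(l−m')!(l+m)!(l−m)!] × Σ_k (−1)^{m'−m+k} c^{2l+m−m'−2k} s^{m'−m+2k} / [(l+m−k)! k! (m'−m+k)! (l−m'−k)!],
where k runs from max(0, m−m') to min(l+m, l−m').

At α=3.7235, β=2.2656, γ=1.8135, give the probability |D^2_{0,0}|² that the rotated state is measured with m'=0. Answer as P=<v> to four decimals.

First d^2_{0,0}(β=2.2656), then the phase factors e^{-i(0)α} and e^{-i(0)γ}:
c=cos(2.2656/2)=0.424126, s=sin(2.2656/2)=0.905603; N=√[2·2·2·2]=4.000000
k: max(0,(0)−(0))=0 … min(2+(0),2−(0))=2
  k=0: (−1)^0·4.0000/(4)·0.4241^4·0.9056^0 = +0.032358
  k=1: (−1)^1·4.0000/(1)·0.4241^2·0.9056^2 = -0.590100
  k=2: (−1)^2·4.0000/(4)·0.4241^0·0.9056^4 = +0.672592
d^2_{0,0}(2.2656) = +0.032358 -0.590100 +0.672592 = +0.114851
|D^2_{0,0}|² = |d^2_{0,0}(β)|² = (+0.114851)² = 0.013191 (the z-rotation phases have unit modulus)

P=0.0132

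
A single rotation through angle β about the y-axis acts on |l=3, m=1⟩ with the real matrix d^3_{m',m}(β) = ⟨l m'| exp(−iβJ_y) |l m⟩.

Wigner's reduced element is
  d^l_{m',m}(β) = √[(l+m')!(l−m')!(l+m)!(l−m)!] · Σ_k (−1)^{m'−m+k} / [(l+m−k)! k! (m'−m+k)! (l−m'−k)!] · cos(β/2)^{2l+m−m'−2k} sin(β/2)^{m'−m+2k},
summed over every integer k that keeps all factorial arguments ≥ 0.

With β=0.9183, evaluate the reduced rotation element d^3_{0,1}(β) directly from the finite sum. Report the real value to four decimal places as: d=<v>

d=0.2901

d^3_{0,1}(β=0.9183) via Wigner's sum:
Half-angle: c=0.896430, s=0.443186. N=√(6·6·24·2)=41.569219
k: max(0,(1)−(0))=1 … min(3+(1),3−(0))=3
  k=1: (−1)^0·41.5692/(12)·0.8964^5·0.4432^1 = +0.888705
  k=2: (−1)^1·41.5692/(4)·0.8964^3·0.4432^3 = -0.651657
  k=3: (−1)^2·41.5692/(12)·0.8964^1·0.4432^5 = +0.053093
d^3_{0,1}(0.9183) = +0.888705 -0.651657 +0.053093 = +0.290141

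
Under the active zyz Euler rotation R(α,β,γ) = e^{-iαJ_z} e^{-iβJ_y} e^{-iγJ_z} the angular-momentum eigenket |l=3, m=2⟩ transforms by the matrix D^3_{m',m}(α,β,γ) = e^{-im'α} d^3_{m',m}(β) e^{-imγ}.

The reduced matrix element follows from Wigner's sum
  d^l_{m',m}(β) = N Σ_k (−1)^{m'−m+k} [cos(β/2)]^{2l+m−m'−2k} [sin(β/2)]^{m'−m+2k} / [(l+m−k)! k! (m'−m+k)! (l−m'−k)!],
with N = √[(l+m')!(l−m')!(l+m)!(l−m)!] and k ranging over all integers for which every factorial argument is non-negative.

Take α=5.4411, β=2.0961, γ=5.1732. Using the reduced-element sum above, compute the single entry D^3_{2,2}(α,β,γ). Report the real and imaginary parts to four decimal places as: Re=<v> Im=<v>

Split into d^3_{2,2}(β=2.0961) × two z-phases.
c=cos(2.0961/2)=0.499262, s=sin(2.0961/2)=0.866451; N=√[120·1·120·1]=120.000000
k∈{0,1} keeps every argument non-negative
  k=0: (−1)^0·120.0000/(120)·0.4993^6·0.8665^0 = +0.015487
  k=1: (−1)^1·120.0000/(24)·0.4993^4·0.8665^2 = -0.233223
d^3_{2,2}(2.0961) = +0.015487 -0.233223 = -0.217736
D = (-0.113132+0.993580i)·(-0.217736)·(-0.604529+0.796583i) = +0.157440+0.150405i

Re=0.1574 Im=0.1504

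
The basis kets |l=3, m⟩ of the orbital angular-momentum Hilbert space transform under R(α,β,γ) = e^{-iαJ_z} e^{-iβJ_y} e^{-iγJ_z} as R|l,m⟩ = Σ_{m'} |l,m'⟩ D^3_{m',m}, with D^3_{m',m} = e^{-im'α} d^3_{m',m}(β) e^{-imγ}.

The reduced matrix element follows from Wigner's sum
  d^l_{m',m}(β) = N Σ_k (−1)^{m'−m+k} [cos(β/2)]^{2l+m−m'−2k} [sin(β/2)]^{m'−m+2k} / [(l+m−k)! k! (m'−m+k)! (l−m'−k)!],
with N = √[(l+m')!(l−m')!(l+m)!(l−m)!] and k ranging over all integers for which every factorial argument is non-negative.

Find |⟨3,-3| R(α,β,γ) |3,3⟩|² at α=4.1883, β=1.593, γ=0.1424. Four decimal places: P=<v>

First d^3_{-3,3}(β=1.593), then the phase factors e^{-i(-3)α} and e^{-i(3)γ}:
c=cos(1.593/2)=0.699213, s=sin(1.593/2)=0.714913; N=√[1·720·720·1]=720.000000
k: max(0,(3)−(-3))=6 … min(3+(3),3−(-3))=6
  k=6: (−1)^0·720.0000/(720)·0.6992^0·0.7149^6 = +0.133512
d^3_{-3,3}(1.593) = +0.133512
|D^3_{-3,3}|² = |d^3_{-3,3}(β)|² = (+0.133512)² = 0.017825 (the z-rotation phases have unit modulus)

P=0.0178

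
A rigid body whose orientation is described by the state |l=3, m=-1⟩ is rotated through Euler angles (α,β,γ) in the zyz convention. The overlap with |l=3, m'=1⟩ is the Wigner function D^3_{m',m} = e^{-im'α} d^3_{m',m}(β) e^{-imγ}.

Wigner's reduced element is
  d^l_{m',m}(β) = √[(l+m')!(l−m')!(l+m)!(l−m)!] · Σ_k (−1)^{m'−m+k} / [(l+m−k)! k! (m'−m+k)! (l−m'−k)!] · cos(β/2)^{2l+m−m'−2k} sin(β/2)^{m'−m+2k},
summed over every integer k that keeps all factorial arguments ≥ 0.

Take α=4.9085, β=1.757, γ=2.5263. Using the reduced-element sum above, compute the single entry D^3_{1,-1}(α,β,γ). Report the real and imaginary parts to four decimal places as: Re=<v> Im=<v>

Split into d^3_{1,-1}(β=1.757) × two z-phases.
With c≡cos(β/2)=0.638307 and s≡sin(β/2)=0.769782, N=[24·2·2·24]^{1/2}=48.000000
k∈{0,1,2} keeps every argument non-negative
  k=0: (−1)^2·48.0000/(8)·0.6383^4·0.7698^2 = +0.590207
  k=1: (−1)^3·48.0000/(6)·0.6383^2·0.7698^4 = -1.144512
  k=2: (−1)^4·48.0000/(48)·0.6383^0·0.7698^6 = +0.208069
d^3_{1,-1}(1.757) = +0.590207 -1.144512 +0.208069 = -0.346236
D = (+0.194856+0.980832i)·(-0.346236)·(-0.816605+0.577198i) = +0.251109+0.238377i

Re=0.2511 Im=0.2384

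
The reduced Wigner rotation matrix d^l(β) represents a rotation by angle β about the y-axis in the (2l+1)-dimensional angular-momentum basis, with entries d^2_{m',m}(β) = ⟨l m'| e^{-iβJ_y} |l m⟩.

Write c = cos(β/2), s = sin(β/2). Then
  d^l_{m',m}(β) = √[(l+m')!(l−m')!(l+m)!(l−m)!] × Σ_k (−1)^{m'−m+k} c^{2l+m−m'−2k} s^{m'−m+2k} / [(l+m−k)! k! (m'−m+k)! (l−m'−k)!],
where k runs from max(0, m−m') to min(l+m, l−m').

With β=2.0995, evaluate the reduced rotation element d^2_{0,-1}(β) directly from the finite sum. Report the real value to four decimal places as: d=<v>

d=0.5334

d^2_{0,-1}(β=2.0995) via Wigner's sum:
c=cos(2.0995/2)=0.497788, s=sin(2.0995/2)=0.867299; N=√[2·2·1·6]=4.898979
Admissible k: 0..1 (factorial args all ≥0)
  k=0: (−1)^1·4.8990/(2)·0.4978^3·0.8673^1 = -0.262046
  k=1: (−1)^2·4.8990/(2)·0.4978^1·0.8673^3 = +0.795474
d^2_{0,-1}(2.0995) = -0.262046 +0.795474 = +0.533428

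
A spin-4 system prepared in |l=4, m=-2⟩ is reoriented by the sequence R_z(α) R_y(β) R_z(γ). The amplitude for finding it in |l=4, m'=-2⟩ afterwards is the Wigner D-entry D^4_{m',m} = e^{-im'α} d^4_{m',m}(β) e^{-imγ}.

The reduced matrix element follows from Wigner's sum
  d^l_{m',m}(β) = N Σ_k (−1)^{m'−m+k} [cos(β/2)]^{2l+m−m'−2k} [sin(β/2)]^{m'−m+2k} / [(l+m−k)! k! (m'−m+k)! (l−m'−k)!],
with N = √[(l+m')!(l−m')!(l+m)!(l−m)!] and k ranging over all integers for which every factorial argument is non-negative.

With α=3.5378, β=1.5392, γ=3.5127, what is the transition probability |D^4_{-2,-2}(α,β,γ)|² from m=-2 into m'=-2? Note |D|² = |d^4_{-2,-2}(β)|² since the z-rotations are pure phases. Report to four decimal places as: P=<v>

First d^4_{-2,-2}(β=1.5392), then the phase factors e^{-i(-2)α} and e^{-i(-2)γ}:
Half-angle: c=0.718189, s=0.695848. N=√(2·720·2·720)=1440.000000
k: max(0,(-2)−(-2))=0 … min(4+(-2),4−(-2))=2
  k=0: (−1)^0·1440.0000/(1440)·0.7182^8·0.6958^0 = +0.070780
  k=1: (−1)^1·1440.0000/(120)·0.7182^6·0.6958^2 = -0.797339
  k=2: (−1)^2·1440.0000/(96)·0.7182^4·0.6958^4 = +0.935630
d^4_{-2,-2}(1.5392) = +0.070780 -0.797339 +0.935630 = +0.209071
|D^4_{-2,-2}|² = |d^4_{-2,-2}(β)|² = (+0.209071)² = 0.043711 (the z-rotation phases have unit modulus)

P=0.0437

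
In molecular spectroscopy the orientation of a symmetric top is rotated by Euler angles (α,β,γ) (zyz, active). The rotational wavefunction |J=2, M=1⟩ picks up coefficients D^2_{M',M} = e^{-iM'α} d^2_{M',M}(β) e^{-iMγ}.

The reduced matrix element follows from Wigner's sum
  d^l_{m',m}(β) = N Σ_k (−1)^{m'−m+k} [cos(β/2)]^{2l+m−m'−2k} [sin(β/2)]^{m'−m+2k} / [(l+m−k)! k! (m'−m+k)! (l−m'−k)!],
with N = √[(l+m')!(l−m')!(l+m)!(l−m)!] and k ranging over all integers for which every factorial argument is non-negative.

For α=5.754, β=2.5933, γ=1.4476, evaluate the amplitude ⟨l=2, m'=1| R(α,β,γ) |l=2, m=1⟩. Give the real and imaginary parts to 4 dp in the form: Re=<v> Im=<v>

Re=-0.1204 Im=0.1576

Split into d^2_{1,1}(β=2.5933) × two z-phases.
c=cos(2.5933/2)=0.270725, s=sin(2.5933/2)=0.962657; N=√[6·1·6·1]=6.000000
k∈{0,1} keeps every argument non-negative
  k=0: (−1)^0·6.0000/(6)·0.2707^4·0.9627^0 = +0.005372
  k=1: (−1)^1·6.0000/(2)·0.2707^2·0.9627^2 = -0.203761
d^2_{1,1}(2.5933) = +0.005372 -0.203761 = -0.198390
Attach z-rotation phases: D = e^{-i(1)(5.754)}·(-0.198390)·e^{-i(1)(1.4476)} = -0.120438+0.157648i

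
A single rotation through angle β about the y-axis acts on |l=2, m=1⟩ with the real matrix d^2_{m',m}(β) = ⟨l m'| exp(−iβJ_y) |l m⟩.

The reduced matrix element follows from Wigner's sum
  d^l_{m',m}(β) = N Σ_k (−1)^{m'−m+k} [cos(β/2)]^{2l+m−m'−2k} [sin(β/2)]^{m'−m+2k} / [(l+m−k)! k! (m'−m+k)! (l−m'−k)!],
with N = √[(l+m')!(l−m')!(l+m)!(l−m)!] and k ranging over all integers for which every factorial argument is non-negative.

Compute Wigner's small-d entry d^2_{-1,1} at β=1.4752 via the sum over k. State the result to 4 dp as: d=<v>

d=0.5386

d^2_{-1,1}(β=1.4752) via Wigner's sum:
With c≡cos(β/2)=0.740085 and s≡sin(β/2)=0.672514, N=[1·6·6·1]^{1/2}=6.000000
The bounds max(0,m−m')=2 and min(l+m,l−m')=3 give 2 terms
  k=2: (−1)^0·6.0000/(2)·0.7401^2·0.6725^2 = +0.743167
  k=3: (−1)^1·6.0000/(6)·0.7401^0·0.6725^4 = -0.204552
d^2_{-1,1}(1.4752) = +0.743167 -0.204552 = +0.538615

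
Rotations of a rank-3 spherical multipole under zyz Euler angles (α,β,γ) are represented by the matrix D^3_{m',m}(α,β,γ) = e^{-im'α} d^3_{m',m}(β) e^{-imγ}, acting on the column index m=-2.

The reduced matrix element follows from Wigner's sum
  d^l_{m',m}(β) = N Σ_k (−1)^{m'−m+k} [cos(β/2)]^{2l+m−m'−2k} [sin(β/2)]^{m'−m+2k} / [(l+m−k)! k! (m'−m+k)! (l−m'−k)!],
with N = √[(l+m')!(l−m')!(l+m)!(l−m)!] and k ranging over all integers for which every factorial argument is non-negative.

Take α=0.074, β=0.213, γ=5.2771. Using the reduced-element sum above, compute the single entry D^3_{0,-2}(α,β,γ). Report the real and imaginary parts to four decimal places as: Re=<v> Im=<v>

Re=-0.0255 Im=-0.0541

D^3_{0,-2}(0.074,0.213,5.2771) = e^{-i·0·0.074}·d^3_{0,-2}(0.213)·e^{-i·-2·5.2771}. Compute d first:
With c≡cos(β/2)=0.994334 and s≡sin(β/2)=0.106299, N=[6·6·1·120]^{1/2}=65.726707
k∈{0,1} keeps every argument non-negative
  k=0: (−1)^2·65.7267/(12)·0.9943^4·0.1063^2 = +0.060499
  k=1: (−1)^3·65.7267/(12)·0.9943^2·0.1063^4 = -0.000691
d^3_{0,-2}(0.213) = +0.060499 -0.000691 = +0.059807
D = (+1.000000+0.000000i)·(+0.059807)·(-0.427182-0.904165i) = -0.025549-0.054076i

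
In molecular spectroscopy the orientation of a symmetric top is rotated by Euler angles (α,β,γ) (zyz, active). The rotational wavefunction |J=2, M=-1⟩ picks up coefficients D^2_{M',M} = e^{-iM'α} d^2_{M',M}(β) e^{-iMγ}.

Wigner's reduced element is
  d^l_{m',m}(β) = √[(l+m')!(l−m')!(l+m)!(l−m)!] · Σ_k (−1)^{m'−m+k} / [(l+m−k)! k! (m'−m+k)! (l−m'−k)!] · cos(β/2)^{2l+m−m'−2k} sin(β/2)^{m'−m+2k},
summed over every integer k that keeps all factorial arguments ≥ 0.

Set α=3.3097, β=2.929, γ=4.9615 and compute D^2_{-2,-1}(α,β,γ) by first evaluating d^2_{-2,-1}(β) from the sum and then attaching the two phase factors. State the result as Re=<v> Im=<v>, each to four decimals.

Re=0.0013 Im=-0.0020

Split into d^2_{-2,-1}(β=2.929) × two z-phases.
Half-angle: c=0.106096, s=0.994356. N=√(1·24·1·6)=12.000000
Admissible k: 1..1 (factorial args all ≥0)
  k=1: (−1)^0·12.0000/(6)·0.1061^3·0.9944^1 = +0.002375
d^2_{-2,-1}(2.929) = +0.002375
Phases: e^{-i·(-2)·3.3097}=+0.944010+0.329916i, e^{-i·(-1)·4.9615}=+0.246543-0.969132i ⇒ D=+0.001312-0.001980i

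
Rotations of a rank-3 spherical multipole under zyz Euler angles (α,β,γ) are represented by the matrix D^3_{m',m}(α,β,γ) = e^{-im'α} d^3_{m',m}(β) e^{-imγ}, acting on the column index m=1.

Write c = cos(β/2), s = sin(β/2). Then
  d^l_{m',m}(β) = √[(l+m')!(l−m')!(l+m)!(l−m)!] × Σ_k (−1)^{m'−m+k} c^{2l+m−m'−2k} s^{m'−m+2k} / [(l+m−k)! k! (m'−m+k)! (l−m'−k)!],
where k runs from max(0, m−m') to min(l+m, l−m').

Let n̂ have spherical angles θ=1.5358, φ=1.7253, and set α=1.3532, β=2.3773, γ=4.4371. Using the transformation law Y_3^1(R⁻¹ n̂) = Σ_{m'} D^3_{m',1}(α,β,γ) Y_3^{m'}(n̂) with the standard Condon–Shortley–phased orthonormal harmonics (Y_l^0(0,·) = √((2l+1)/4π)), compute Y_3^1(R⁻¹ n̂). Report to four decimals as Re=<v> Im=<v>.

Need the full column D^3_{m',1} for m'=−3..3 at α=1.3532, β=2.3773, γ=4.4371.
cos(β/2)=0.372913, sin(β/2)=0.927866
d^3_{-3,1}: single k=4 term ⇒ +0.399211;  D = +0.371102-0.147148i
d^3_{-2,1}: k∈[3..4] ⇒ +0.262004 -0.811026 = -0.549021;  D = +0.087417+0.542017i
d^3_{-1,1}: k∈[2..4] ⇒ +0.099897 -0.824606 +0.638135 = -0.086574;  D = +0.086430+0.004992i
d^3_{0,1}: k∈[1..3] ⇒ +0.023180 -0.430517 +0.888434 = +0.481097;  D = -0.130774+0.462982i
d^3_{1,1}: k∈[0..2] ⇒ +0.002689 -0.133196 +0.618454 = +0.487948;  D = +0.429868+0.230882i
d^3_{2,1}: k∈[0..1] ⇒ -0.021160 +0.262004 = +0.240844;  D = +0.157078-0.182571i
d^3_{3,1}: single k=0 term ⇒ +0.064483;  D = -0.038649-0.051617i
Y_3^{m'}(θ=1.5358,φ=1.7253) and Σ D·Y over m':
  (+0.3711-0.1471i)·(+0.1862+0.3725i)  (+0.0874+0.5420i)·(-0.0340+0.0109i)  (+0.0864+0.0050i)·(+0.0494+0.3172i)  (-0.1308+0.4630i)·(-0.0391+0.0000i)  (+0.4299+0.2309i)·(-0.0494+0.3172i)  (+0.1571-0.1826i)·(-0.0340-0.0109i)  (-0.0386-0.0516i)·(-0.1862+0.3725i)
Y_3^1(R⁻¹ n̂) = +0.047480+0.227573i

Re=0.0475 Im=0.2276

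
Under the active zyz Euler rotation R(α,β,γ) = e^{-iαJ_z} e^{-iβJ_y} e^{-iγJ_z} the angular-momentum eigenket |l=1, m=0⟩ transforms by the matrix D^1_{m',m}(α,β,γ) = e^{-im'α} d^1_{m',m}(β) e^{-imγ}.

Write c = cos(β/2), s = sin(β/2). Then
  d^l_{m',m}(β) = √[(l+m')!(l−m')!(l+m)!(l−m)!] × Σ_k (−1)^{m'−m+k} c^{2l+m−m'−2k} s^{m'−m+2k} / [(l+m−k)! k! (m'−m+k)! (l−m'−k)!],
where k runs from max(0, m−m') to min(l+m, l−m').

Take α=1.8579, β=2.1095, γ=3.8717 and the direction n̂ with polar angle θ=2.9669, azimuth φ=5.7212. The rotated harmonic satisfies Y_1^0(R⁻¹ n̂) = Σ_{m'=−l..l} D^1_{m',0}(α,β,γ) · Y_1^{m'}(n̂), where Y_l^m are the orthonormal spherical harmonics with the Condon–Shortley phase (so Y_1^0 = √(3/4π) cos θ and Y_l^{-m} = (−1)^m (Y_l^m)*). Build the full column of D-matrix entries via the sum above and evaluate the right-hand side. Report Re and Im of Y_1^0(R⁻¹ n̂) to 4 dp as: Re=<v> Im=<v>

Need the full column D^1_{m',0} for m'=−1..1 at α=1.8579, β=2.1095, γ=3.8717.
cos(β/2)=0.493445, sin(β/2)=0.869777
d^1_{-1,0}: single k=1 term ⇒ +0.606962;  D = -0.171877+0.582118i
d^1_{0,0}: k∈[0..1] ⇒ +0.243488 -0.756512 = -0.513024;  D = -0.513024+0.000000i
d^1_{1,0}: single k=0 term ⇒ -0.606962;  D = +0.171877+0.582118i
Y_1^{m'}(θ=2.9669,φ=5.7212) and Σ D·Y over m':
  (-0.1719+0.5821i)·(+0.0508+0.0320i)  (-0.5130+0.0000i)·(-0.4812+0.0000i)  (+0.1719+0.5821i)·(-0.0508+0.0320i)
Y_1^0(R⁻¹ n̂) = +0.192129+0.000000i

Re=0.1921 Im=0.0000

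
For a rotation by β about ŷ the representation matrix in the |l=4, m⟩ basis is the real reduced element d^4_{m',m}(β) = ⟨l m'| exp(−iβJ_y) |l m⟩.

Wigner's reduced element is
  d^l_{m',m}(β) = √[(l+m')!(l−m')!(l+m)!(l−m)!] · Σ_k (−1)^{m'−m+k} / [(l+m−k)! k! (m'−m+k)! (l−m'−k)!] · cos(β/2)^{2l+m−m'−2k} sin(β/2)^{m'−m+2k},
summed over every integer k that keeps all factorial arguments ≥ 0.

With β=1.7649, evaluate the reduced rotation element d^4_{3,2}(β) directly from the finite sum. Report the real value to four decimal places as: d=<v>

d=0.4143

d^4_{3,2}(β=1.7649) via Wigner's sum:
c=cos(1.7649/2)=0.635261, s=sin(1.7649/2)=0.772298; N=√[5040·1·720·2]=2693.993318
k: max(0,(2)−(3))=0 … min(4+(2),4−(3))=1
  k=0: (−1)^1·2693.9933/(720)·0.6353^7·0.7723^1 = -0.120646
  k=1: (−1)^2·2693.9933/(240)·0.6353^5·0.7723^3 = +0.534934
d^4_{3,2}(1.7649) = -0.120646 +0.534934 = +0.414288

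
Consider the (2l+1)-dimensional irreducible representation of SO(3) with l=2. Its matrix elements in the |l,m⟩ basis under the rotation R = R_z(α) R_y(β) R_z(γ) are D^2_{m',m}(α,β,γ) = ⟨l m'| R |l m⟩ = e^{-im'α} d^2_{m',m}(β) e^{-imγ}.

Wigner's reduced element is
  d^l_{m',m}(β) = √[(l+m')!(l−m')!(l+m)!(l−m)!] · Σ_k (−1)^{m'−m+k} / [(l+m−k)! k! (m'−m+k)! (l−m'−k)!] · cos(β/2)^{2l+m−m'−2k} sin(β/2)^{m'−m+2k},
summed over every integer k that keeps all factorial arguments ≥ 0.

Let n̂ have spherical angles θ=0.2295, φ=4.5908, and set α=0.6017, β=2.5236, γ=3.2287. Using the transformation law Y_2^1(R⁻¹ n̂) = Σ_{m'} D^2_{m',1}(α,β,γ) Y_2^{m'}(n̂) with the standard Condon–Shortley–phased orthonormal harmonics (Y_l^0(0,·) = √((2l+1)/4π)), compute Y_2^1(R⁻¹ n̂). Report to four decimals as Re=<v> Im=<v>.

Need the full column D^2_{m',1} for m'=−2..2 at α=0.6017, β=2.5236, γ=3.2287.
cos(β/2)=0.304103, sin(β/2)=0.952639
d^2_{-2,1}: single k=3 term ⇒ +0.525818;  D = -0.230843-0.472437i
d^2_{-1,1}: k∈[2..3] ⇒ +0.251778 -0.823595 = -0.571817;  D = +0.497763+0.281437i
d^2_{0,1}: k∈[1..2] ⇒ +0.065624 -0.643993 = -0.578369;  D = +0.576176-0.050316i
d^2_{1,1}: k∈[0..1] ⇒ +0.008552 -0.251778 = -0.243226;  D = +0.187772-0.154599i
d^2_{2,1}: single k=0 term ⇒ -0.053582;  D = +0.014823-0.051491i
Y_2^{m'}(θ=0.2295,φ=4.5908) and Σ D·Y over m':
  (-0.2308-0.4724i)·(-0.0194-0.0048i)  (+0.4978+0.2814i)·(-0.0208+0.1699i)  (+0.5762-0.0503i)·(+0.5818+0.0000i)  (+0.1878-0.1546i)·(+0.0208+0.1699i)  (+0.0148-0.0515i)·(-0.0194+0.0048i)
Y_2^1(R⁻¹ n̂) = +0.309413+0.089478i

Re=0.3094 Im=0.0895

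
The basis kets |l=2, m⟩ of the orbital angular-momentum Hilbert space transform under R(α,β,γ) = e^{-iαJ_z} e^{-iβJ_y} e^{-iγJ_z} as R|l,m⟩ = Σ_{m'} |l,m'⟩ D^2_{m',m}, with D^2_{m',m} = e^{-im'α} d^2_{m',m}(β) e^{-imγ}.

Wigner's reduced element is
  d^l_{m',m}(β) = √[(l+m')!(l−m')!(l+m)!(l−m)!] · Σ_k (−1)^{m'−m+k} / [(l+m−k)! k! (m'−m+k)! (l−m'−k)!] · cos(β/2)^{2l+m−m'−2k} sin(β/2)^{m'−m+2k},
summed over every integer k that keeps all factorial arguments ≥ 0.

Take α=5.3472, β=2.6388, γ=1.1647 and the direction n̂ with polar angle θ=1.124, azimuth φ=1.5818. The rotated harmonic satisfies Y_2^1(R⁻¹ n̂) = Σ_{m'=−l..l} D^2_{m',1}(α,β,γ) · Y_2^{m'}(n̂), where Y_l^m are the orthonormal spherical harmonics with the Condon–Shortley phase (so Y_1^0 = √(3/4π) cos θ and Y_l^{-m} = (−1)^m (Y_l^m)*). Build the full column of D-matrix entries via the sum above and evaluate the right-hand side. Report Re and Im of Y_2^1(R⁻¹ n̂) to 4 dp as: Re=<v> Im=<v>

Re=0.3701 Im=-0.1073

Need the full column D^2_{m',1} for m'=−2..2 at α=5.3472, β=2.6388, γ=1.1647.
cos(β/2)=0.248757, sin(β/2)=0.968566
d^2_{-2,1}: single k=3 term ⇒ +0.452056;  D = -0.449570-0.047344i
d^2_{-1,1}: k∈[2..3] ⇒ +0.174152 -0.880069 = -0.705917;  D = +0.356797+0.609110i
d^2_{0,1}: k∈[1..2] ⇒ +0.036520 -0.553653 = -0.517134;  D = -0.204281+0.475075i
d^2_{1,1}: k∈[0..1] ⇒ +0.003829 -0.174152 = -0.170323;  D = -0.165888+0.038617i
d^2_{2,1}: single k=0 term ⇒ -0.029818;  D = -0.022666-0.019375i
Y_2^{m'}(θ=1.124,φ=1.5818) and Σ D·Y over m':
  (-0.4496-0.0473i)·(-0.3141+0.0069i)  (+0.3568+0.6091i)·(-0.0033-0.3010i)  (-0.2043+0.4751i)·(-0.1387+0.0000i)  (-0.1659+0.0386i)·(+0.0033-0.3010i)  (-0.0227-0.0194i)·(-0.3141-0.0069i)
Y_2^1(R⁻¹ n̂) = +0.370104-0.107269i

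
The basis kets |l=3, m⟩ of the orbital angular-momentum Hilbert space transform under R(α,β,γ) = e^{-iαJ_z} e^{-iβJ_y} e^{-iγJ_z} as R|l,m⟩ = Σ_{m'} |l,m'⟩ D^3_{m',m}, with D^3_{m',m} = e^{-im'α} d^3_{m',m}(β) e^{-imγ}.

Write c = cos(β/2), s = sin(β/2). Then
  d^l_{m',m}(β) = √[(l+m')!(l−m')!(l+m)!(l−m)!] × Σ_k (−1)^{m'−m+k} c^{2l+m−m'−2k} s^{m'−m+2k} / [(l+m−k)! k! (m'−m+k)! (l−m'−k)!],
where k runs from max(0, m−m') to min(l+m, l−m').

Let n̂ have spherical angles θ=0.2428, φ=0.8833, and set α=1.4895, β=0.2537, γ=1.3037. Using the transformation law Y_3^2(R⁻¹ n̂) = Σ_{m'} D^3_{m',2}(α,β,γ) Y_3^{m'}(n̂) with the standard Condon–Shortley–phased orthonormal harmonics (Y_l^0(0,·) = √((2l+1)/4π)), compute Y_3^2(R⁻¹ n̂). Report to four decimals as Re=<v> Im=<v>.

Need the full column D^3_{m',2} for m'=−3..3 at α=1.4895, β=0.2537, γ=1.3037.
cos(β/2)=0.991965, sin(β/2)=0.126510
d^3_{-3,2}: single k=5 term ⇒ +0.000079;  D = -0.000023+0.000075i
d^3_{-2,2}: k∈[4..5] ⇒ +0.001260 -0.000004 = +0.001256;  D = +0.001170+0.000456i
d^3_{-1,2}: k∈[3..4] ⇒ +0.012500 -0.000102 = +0.012398;  D = +0.005425-0.011148i
d^3_{0,2}: k∈[2..3] ⇒ +0.084878 -0.001381 = +0.083498;  D = -0.071865-0.042513i
d^3_{1,2}: k∈[1..2] ⇒ +0.384244 -0.012500 = +0.371745;  D = -0.214630+0.303526i
d^3_{2,2}: k∈[0..1] ⇒ +0.952750 -0.077483 = +0.875267;  D = +0.671250+0.561708i
d^3_{3,2}: single k=0 term ⇒ -0.297634;  D = -0.208914+0.211994i
Y_3^{m'}(θ=0.2428,φ=0.8833) and Σ D·Y over m':
  (-0.0000+0.0001i)·(-0.0051-0.0027i)  (+0.0012+0.0005i)·(-0.0112-0.0562i)  (+0.0054-0.0111i)·(+0.1830-0.2228i)  (-0.0719-0.0425i)·(+0.6198+0.0000i)  (-0.2146+0.3035i)·(-0.1830-0.2228i)  (+0.6713+0.5617i)·(-0.0112+0.0562i)  (-0.2089+0.2120i)·(+0.0051-0.0027i)
Y_3^2(R⁻¹ n̂) = +0.021324-0.004236i

Re=0.0213 Im=-0.0042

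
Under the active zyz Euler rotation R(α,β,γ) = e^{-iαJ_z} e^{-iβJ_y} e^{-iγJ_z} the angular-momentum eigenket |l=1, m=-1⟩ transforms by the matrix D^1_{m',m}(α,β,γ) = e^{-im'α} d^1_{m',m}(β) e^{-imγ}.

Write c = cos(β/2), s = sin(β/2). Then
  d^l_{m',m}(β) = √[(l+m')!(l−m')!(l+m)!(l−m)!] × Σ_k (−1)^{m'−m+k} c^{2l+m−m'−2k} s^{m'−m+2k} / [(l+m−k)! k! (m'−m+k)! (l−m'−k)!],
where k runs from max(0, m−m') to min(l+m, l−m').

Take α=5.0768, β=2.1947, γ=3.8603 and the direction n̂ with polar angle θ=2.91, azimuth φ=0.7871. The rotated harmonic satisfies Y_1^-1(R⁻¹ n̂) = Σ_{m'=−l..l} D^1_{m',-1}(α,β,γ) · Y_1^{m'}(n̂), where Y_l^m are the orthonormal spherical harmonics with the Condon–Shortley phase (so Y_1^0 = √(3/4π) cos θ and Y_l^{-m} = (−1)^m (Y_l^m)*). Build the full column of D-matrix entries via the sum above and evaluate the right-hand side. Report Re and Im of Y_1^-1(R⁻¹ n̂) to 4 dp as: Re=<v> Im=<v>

Re=-0.2673 Im=-0.1378

Need the full column D^1_{m',-1} for m'=−1..1 at α=5.0768, β=2.1947, γ=3.8603.
cos(β/2)=0.455956, sin(β/2)=0.890002
d^1_{-1,-1}: single k=0 term ⇒ +0.207896;  D = -0.183660+0.097415i
d^1_{0,-1}: single k=0 term ⇒ -0.573891;  D = +0.431943+0.377857i
d^1_{1,-1}: single k=0 term ⇒ +0.792104;  D = +0.274805-0.742907i
Y_1^{m'}(θ=2.91,φ=0.7871) and Σ D·Y over m':
  (-0.1837+0.0974i)·(+0.0560-0.0562i)  (+0.4319+0.3779i)·(-0.4756+0.0000i)  (+0.2748-0.7429i)·(-0.0560-0.0562i)
Y_1^-1(R⁻¹ n̂) = -0.267335-0.137772i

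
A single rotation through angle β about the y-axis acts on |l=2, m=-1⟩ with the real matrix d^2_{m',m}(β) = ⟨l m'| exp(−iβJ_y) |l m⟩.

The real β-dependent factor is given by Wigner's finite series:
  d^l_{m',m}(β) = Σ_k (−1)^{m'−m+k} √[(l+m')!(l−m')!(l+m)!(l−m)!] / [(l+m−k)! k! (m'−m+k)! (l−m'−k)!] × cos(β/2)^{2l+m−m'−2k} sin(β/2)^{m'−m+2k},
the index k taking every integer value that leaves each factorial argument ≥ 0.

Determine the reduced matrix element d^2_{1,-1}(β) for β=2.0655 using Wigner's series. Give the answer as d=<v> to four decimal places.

d^2_{1,-1}(β=2.0655) via Wigner's sum:
With c≡cos(β/2)=0.512459 and s≡sin(β/2)=0.858711, N=[6·1·1·6]^{1/2}=6.000000
k: max(0,(-1)−(1))=0 … min(2+(-1),2−(1))=1
  k=0: (−1)^2·6.0000/(2)·0.5125^2·0.8587^2 = +0.580944
  k=1: (−1)^3·6.0000/(6)·0.5125^0·0.8587^4 = -0.543737
d^2_{1,-1}(2.0655) = +0.580944 -0.543737 = +0.037207

d=0.0372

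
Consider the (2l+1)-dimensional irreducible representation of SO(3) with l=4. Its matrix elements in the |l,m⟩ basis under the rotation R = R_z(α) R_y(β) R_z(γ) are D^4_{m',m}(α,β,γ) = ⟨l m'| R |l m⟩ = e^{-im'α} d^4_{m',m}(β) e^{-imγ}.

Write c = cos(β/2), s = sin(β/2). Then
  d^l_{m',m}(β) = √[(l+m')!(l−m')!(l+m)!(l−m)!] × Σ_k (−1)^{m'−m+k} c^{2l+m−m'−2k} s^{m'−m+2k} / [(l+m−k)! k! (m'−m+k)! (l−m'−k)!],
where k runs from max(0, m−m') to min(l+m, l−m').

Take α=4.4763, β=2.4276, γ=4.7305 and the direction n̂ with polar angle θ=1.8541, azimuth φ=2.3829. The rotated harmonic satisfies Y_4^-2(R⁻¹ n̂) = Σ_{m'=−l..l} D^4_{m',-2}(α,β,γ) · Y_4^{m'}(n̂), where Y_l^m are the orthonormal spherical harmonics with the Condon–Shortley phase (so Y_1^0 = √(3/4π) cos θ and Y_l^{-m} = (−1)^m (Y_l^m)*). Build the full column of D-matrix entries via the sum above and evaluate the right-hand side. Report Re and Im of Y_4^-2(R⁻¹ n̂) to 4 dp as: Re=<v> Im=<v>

Need the full column D^4_{m',-2} for m'=−4..4 at α=4.4763, β=2.4276, γ=4.7305.
cos(β/2)=0.349462, sin(β/2)=0.936951
d^4_{-4,-2}: single k=2 term ⇒ +0.008461;  D = -0.005205+0.006670i
d^4_{-3,-2}: k∈[1..2] ⇒ +0.002231 -0.048121 = -0.045889;  D = +0.028570+0.035911i
d^4_{-2,-2}: k∈[0..2] ⇒ +0.000222 -0.019187 +0.172407 = +0.153443;  D = +0.139091-0.064795i
d^4_{-1,-2}: k∈[0..2] ⇒ -0.002530 +0.090940 -0.435810 = -0.347400;  D = -0.068972-0.340484i
d^4_{0,-2}: k∈[0..2] ⇒ +0.015169 -0.290773 +0.783827 = +0.508223;  D = -0.507890-0.018405i
d^4_{1,-2}: k∈[0..2] ⇒ -0.060626 +0.653714 -0.939838 = -0.346750;  D = -0.093261+0.333973i
d^4_{2,-2}: k∈[0..2] ⇒ +0.172407 -0.991472 +0.593928 = -0.225136;  D = -0.196662-0.109592i
d^4_{3,-2}: k∈[0..1] ⇒ -0.345913 +0.828859 = +0.482946;  D = -0.327242+0.355175i
d^4_{4,-2}: single k=0 term ⇒ +0.437198;  D = -0.243319-0.363233i
Y_4^{m'}(θ=1.8541,φ=2.3829) and Σ D·Y over m':
  (-0.0052+0.0067i)·(-0.3739+0.0401i)  (+0.0286+0.0359i)·(-0.2008+0.2358i)  (+0.1391-0.0648i)·(-0.0075-0.1395i)  (-0.0690-0.3405i)·(-0.2260-0.2143i)  (-0.5079-0.0184i)·(+0.0920+0.0000i)  (-0.0933+0.3340i)·(+0.2260-0.2143i)  (-0.1967-0.1096i)·(-0.0075+0.1395i)  (-0.3272+0.3552i)·(+0.2008+0.2358i)  (-0.2433-0.3632i)·(-0.3739-0.0401i)
Y_4^-2(R⁻¹ n̂) = -0.132476+0.276528i

Re=-0.1325 Im=0.2765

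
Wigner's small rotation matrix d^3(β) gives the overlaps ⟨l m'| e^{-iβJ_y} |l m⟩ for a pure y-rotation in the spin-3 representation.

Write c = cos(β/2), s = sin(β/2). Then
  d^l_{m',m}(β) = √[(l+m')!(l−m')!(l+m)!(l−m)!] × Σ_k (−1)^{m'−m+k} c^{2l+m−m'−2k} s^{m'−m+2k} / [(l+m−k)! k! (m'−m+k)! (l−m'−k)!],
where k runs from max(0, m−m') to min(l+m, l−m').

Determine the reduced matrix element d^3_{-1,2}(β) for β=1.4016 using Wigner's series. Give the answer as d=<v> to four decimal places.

d^3_{-1,2}(β=1.4016) via Wigner's sum:
c=cos(1.4016/2)=0.764327, s=sin(1.4016/2)=0.644829; N=√[2·24·120·1]=75.894664
The bounds max(0,m−m')=3 and min(l+m,l−m')=4 give 2 terms
  k=3: (−1)^0·75.8947/(12)·0.7643^3·0.6448^3 = +0.757184
  k=4: (−1)^1·75.8947/(24)·0.7643^1·0.6448^5 = -0.269465
d^3_{-1,2}(1.4016) = +0.757184 -0.269465 = +0.487718

d=0.4877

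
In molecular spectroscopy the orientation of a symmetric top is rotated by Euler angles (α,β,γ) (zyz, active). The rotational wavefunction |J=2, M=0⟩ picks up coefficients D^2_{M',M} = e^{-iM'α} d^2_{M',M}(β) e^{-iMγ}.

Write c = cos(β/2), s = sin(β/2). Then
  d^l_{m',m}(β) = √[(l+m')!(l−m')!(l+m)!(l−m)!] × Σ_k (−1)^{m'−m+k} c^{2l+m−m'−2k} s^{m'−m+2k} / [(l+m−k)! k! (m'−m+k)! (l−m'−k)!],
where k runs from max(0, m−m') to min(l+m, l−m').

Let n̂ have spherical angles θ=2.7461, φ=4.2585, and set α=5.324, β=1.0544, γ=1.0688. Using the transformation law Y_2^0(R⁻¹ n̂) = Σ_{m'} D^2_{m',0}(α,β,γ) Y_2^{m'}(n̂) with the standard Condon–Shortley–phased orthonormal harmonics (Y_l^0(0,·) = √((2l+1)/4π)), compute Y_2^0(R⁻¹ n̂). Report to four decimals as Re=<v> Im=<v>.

Re=-0.2339 Im=0.0000

Need the full column D^2_{m',0} for m'=−2..2 at α=5.324, β=1.0544, γ=1.0688.
cos(β/2)=0.864219, sin(β/2)=0.503116
d^2_{-2,0}: single k=2 term ⇒ +0.463083;  D = -0.157734-0.435391i
d^2_{-1,0}: k∈[1..2] ⇒ +0.795454 -0.269589 = +0.525865;  D = +0.301945-0.430538i
d^2_{0,0}: k∈[0..2] ⇒ +0.557822 -0.756211 +0.064072 = -0.134317;  D = -0.134317+0.000000i
d^2_{1,0}: k∈[0..1] ⇒ -0.795454 +0.269589 = -0.525865;  D = -0.301945-0.430538i
d^2_{2,0}: single k=0 term ⇒ +0.463083;  D = -0.157734+0.435391i
Y_2^{m'}(θ=2.7461,φ=4.2585) and Σ D·Y over m':
  (-0.1577-0.4354i)·(-0.0353-0.0452i)  (+0.3019-0.4305i)·(+0.1204-0.2468i)  (-0.1343+0.0000i)·(+0.4903+0.0000i)  (-0.3019-0.4305i)·(-0.1204-0.2468i)  (-0.1577+0.4354i)·(-0.0353+0.0452i)
Y_2^0(R⁻¹ n̂) = -0.233908-0.000000i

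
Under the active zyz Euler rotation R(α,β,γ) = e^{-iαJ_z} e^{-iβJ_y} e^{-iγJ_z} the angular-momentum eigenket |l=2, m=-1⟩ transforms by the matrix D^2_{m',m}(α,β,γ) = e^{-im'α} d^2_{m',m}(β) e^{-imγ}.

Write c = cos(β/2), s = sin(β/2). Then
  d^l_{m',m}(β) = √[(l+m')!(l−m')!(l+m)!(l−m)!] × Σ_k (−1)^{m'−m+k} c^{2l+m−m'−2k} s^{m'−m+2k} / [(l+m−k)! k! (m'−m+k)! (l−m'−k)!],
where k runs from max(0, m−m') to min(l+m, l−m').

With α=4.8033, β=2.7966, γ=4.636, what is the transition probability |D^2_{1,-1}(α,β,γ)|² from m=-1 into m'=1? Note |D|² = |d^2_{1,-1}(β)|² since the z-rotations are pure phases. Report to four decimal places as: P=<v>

First d^2_{1,-1}(β=2.7966), then the phase factors e^{-i(1)α} and e^{-i(-1)γ}:
Half-angle: c=0.171642, s=0.985159. N=√(6·1·1·6)=6.000000
Admissible k: 0..1 (factorial args all ≥0)
  k=0: (−1)^2·6.0000/(2)·0.1716^2·0.9852^2 = +0.085779
  k=1: (−1)^3·6.0000/(6)·0.1716^0·0.9852^4 = -0.941946
d^2_{1,-1}(2.7966) = +0.085779 -0.941946 = -0.856167
|D^2_{1,-1}|² = |d^2_{1,-1}(β)|² = (-0.856167)² = 0.733021 (the z-rotation phases have unit modulus)

P=0.7330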